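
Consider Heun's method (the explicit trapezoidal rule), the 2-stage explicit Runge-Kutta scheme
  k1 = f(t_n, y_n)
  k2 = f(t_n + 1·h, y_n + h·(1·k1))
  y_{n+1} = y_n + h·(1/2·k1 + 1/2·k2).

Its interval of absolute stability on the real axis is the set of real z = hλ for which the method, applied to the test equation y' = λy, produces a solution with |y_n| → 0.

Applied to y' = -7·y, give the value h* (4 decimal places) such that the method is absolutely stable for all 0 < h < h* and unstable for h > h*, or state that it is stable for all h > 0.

(-2.0000,0); λ=-7 ⇒ h* = 0.2857.

With y'=λy (z=hλ):
  order 2, 2-stage ⇒ R(z)=1+z+z^2/2
  (e.g. R(-1.26)=0.53380, |R|=0.53380)

Boundary: |R(x)|=1, x<0.
x=-1.26: |R|=0.5338
|R(-2.18)|=1.1962 |R(-2.07)|=1.0724 |R(-1.82)|=0.8362
Bisect:
  x_lo=-2.3726 |R|=1.4420  x_hi=-0.0501 |R|=0.9511
  mid=-1.21136 |R|=0.52234 →hi
  mid=-1.79197 |R|=0.81361 →hi
  mid=-2.08228 |R|=1.08567 →lo
  mid=-1.93713 |R|=0.93910 →hi
  mid=-2.00970 |R|=1.00975 →lo
  mid=-1.97342 |R|=0.97377 →hi
  mid=-1.99156 |R|=0.99160 →hi
  mid=-2.00063 |R|=1.00063 →lo
  mid=-1.99610 |R|=0.99610 →hi
  mid=-1.99836 |R|=0.99837 →hi
  ...
  [-2.00007,-1.99992] ⇒ x*=-2.0000
Stable set (-2.0000, 0).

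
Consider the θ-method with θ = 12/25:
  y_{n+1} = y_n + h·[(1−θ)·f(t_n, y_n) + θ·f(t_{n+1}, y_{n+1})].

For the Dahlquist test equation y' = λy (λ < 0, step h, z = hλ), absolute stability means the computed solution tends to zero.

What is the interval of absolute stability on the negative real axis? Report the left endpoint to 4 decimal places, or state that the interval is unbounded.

With y'=λy (z=hλ):
  y_{n+1} = y_n + z·[13/25·y_n + 12/25·y_{n+1}] ⇒ (1 − 12/25z)y_{n+1} = (1 + 13/25z)y_n
  ⇒ R(z) = (1 + 13/25z)/(1 − 12/25z).

Boundary: |R(x)|=1, x<0.
x=-0.74: |R|=0.4540
R=−1: 1+13/25x = −1+12/25x ⇒ -1/25x=2 ⇒ x=2/(-1/25)=-50.0000
Confirm numerically:
  x=-33.236: |R|=0.96045 <1
  x=-27.643: |R|=0.93733 <1
  x=-26.602: |R|=0.93203 <1
  x=-50.257: |R|=1.00041 >1
  x=-50.154: |R|=1.00025 >1
So |R|<1 on (-50.0000, 0).

z∈(-50.0000,0).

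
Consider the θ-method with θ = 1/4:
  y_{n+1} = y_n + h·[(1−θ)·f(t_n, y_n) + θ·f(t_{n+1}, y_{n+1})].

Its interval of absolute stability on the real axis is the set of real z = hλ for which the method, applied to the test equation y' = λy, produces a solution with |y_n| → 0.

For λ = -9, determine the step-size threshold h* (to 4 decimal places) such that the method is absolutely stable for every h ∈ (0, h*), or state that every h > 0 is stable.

(-4.0000,0); λ=-9 ⇒ h* = (4)/9 = 0.4444.

Test eqn y'=λy, z=hλ:
  y_{n+1} = y_n + z·[3/4·y_n + 1/4·y_{n+1}] ⇒ (1 − 1/4z)y_{n+1} = (1 + 3/4z)y_n
  so R(z) = (1 + 3/4z)/(1 − 1/4z).

Boundary: |R(x)|=1, x<0.
x=-1.09: |R|=0.1434
R=−1: 1+3/4x = −1+1/4x ⇒ -1/2x=2 ⇒ x=2/(-1/2)=-4.0000
Confirm numerically:
  x=-2.760: |R|=0.63314 <1
  x=-2.227: |R|=0.43054 <1
  x=-2.108: |R|=0.38048 <1
  x=-1.695: |R|=0.19052 <1
  x=-4.341: |R|=1.08176 >1
  x=-4.127: |R|=1.03125 >1
So |R|<1 on (-4.0000, 0).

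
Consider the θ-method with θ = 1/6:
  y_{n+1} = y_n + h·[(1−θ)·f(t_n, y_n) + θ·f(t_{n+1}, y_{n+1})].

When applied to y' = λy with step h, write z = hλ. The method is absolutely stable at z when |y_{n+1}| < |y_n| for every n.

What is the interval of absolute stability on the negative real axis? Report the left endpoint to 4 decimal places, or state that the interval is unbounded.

(-3.0000, 0).

Test eqn y'=λy, z=hλ:
  y_{n+1} = y_n + z·[5/6·y_n + 1/6·y_{n+1}] ⇒ (1 − 1/6z)y_{n+1} = (1 + 5/6z)y_n
  ⇒ R(z) = (1 + 5/6z)/(1 − 1/6z).

Solve |R(x)|<1 on ℝ⁻.
x=-1.39: |R|=0.1286
R=−1: 1+5/6x = −1+1/6x ⇒ -2/3x=2 ⇒ x=2/(-2/3)=-3.0000
Confirm numerically:
  x=-2.143: |R|=0.57902 <1
  x=-1.962: |R|=0.47852 <1
  x=-1.446: |R|=0.16519 <1
  x=-3.340: |R|=1.14561 >1
  x=-3.250: |R|=1.10811 >1
  x=-3.043: |R|=1.01902 >1
So |R|<1 on (-3.0000, 0).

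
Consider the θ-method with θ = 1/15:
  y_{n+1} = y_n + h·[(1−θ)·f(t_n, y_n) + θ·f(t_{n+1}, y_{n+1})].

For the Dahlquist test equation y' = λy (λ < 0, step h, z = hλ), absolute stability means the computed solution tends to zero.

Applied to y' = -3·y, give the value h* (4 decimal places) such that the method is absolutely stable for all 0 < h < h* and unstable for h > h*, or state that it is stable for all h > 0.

Test eqn y'=λy, z=hλ:
  y_{n+1} = y_n + z·[14/15·y_n + 1/15·y_{n+1}] ⇒ (1 − 1/15z)y_{n+1} = (1 + 14/15z)y_n
  R(z) = (1 + 14/15z)/(1 − 1/15z).

Find x<0 with |R(x)|<1.
x=-0.81: |R|=0.2315
R=−1: 1+14/15x = −1+1/15x ⇒ -13/15x=2 ⇒ x=2/(-13/15)=-2.3077
Confirm numerically:
  x=-2.012: |R|=0.77404 <1
  x=-1.816: |R|=0.61989 <1
  x=-1.324: |R|=0.21661 <1
  x=-2.789: |R|=1.35173 >1
  x=-2.577: |R|=1.19918 >1
  x=-2.419: |R|=1.08307 >1
Stable set (-2.3077, 0).

(-2.3077,0); λ=-3 ⇒ h* = (30/13)/3 = 0.7692.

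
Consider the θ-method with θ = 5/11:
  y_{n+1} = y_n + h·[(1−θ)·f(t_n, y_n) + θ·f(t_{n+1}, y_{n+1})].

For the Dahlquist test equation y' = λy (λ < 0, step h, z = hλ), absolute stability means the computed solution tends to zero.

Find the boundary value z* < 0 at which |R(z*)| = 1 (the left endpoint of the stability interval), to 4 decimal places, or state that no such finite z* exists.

z* = -22.0000.

With y'=λy (z=hλ):
  y_{n+1} = y_n + z·[6/11·y_n + 5/11·y_{n+1}] ⇒ (1 − 5/11z)y_{n+1} = (1 + 6/11z)y_n
  Hence R(z) = (1 + 6/11z)/(1 − 5/11z).

Solve |R(x)|<1 on ℝ⁻.
x=-1.68: |R|=0.0474
R=−1: 1+6/11x = −1+5/11x ⇒ -1/11x=2 ⇒ x=2/(-1/11)=-22.0000
Confirm numerically:
  x=-17.441: |R|=0.95358 <1
  x=-16.753: |R|=0.94463 <1
  x=-15.872: |R|=0.93218 <1
  x=-12.380: |R|=0.86804 <1
  x=-22.293: |R|=1.00239 >1
  x=-22.087: |R|=1.00072 >1
  x=-22.058: |R|=1.00048 >1
Interval (-22.0000, 0).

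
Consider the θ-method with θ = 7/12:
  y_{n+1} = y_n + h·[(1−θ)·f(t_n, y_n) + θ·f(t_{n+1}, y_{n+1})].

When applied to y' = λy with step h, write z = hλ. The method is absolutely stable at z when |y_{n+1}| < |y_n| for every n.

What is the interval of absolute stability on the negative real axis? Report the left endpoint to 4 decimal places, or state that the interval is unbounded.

interval (−∞, 0).

On y'=λy, z=hλ:
  y_{n+1} = y_n + z·[5/12·y_n + 7/12·y_{n+1}] ⇒ (1 − 7/12z)y_{n+1} = (1 + 5/12z)y_n
  R(z) = (1 + 5/12z)/(1 − 7/12z).

Need |R(x)|<1, x<0.
x=-1.68: |R|=0.1515
x=-2: |R|=0.0769
x=-10: |R|=0.4634
x=-100: |R|=0.6854
θ=7/12≥1/2 ⇒ |1+5/12x|<|1−7/12x| ∀x<0 ⇒ interval (−∞,0).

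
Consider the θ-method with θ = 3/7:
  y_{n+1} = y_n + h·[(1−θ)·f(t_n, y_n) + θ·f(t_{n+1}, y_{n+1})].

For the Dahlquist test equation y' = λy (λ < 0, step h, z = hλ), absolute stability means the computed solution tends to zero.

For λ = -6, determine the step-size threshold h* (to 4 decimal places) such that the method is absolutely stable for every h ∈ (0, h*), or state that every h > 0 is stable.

(-14.0000,0); λ=-6 ⇒ h* = (14)/6 = 2.3333.

Test eqn y'=λy, z=hλ:
  y_{n+1} = y_n + z·[4/7·y_n + 3/7·y_{n+1}] ⇒ (1 − 3/7z)y_{n+1} = (1 + 4/7z)y_n
  so R(z) = (1 + 4/7z)/(1 − 3/7z).

Find x<0 with |R(x)|<1.
x=-1.62: |R|=0.0438
R=−1: 1+4/7x = −1+3/7x ⇒ -1/7x=2 ⇒ x=2/(-1/7)=-14.0000
Confirm numerically:
  x=-10.162: |R|=0.89762 <1
  x=-9.428: |R|=0.87042 <1
  x=-8.001: |R|=0.80650 <1
  x=-6.215: |R|=0.69643 <1
  x=-14.490: |R|=1.00971 >1
  x=-14.468: |R|=1.00928 >1
  x=-14.159: |R|=1.00321 >1
Stable set (-14.0000, 0).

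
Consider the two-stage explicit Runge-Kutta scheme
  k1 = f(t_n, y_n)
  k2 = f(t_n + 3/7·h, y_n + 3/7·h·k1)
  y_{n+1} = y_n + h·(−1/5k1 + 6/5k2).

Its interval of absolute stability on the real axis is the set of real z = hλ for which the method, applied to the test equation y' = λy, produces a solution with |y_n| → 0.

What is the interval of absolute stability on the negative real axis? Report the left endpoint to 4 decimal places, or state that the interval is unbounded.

z∈(-1.9444,0).

Set f=λy, z=hλ:
  k1=λy_n ⇒ h·k1=z·y_n;  k2=λ(1+3/7z)y_n ⇒ h·k2=z(1+3/7z)y_n
  y_{n+1}/y_n = 1 − 1/5z + 6/5z(1+3/7z) = 1 + z + 18/35z²
  ⇒ R(z) = 1 + z + 18/35z².

Solve |R(x)|<1 on ℝ⁻.
x=-0.43: |R|=0.6651
R=1: x+18/35x²=0 ⇒ x=−35/18=-1.9444; min R=1−1/(4·18/35)=0.5139>−1
Confirm numerically:
  x=-1.845: |R|=0.90564 <1
  x=-1.577: |R|=0.70199 <1
  x=-1.120: |R|=0.52512 <1
  x=-0.901: |R|=0.51650 <1
  x=-2.311: |R|=1.43566 >1
  x=-2.137: |R|=1.21162 >1
So |R|<1 on (-1.9444, 0).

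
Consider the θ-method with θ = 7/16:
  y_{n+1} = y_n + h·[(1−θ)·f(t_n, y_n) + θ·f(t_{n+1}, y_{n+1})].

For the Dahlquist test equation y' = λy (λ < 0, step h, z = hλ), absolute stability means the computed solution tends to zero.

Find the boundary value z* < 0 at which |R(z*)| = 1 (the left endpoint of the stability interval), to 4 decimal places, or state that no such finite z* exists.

z* = -16.0000.

Set f=λy, z=hλ:
  y_{n+1} = y_n + z·[9/16·y_n + 7/16·y_{n+1}] ⇒ (1 − 7/16z)y_{n+1} = (1 + 9/16z)y_n
  ⇒ R(z) = (1 + 9/16z)/(1 − 7/16z).

Boundary: |R(x)|=1, x<0.
x=-1.69: |R|=0.0284
R=−1: 1+9/16x = −1+7/16x ⇒ -1/8x=2 ⇒ x=2/(-1/8)=-16.0000
Confirm numerically:
  x=-13.150: |R|=0.94725 <1
  x=-12.315: |R|=0.92789 <1
  x=-12.083: |R|=0.92211 <1
  x=-6.833: |R|=0.71277 <1
  x=-16.455: |R|=1.00694 >1
  x=-16.068: |R|=1.00106 >1
Stable set (-16.0000, 0).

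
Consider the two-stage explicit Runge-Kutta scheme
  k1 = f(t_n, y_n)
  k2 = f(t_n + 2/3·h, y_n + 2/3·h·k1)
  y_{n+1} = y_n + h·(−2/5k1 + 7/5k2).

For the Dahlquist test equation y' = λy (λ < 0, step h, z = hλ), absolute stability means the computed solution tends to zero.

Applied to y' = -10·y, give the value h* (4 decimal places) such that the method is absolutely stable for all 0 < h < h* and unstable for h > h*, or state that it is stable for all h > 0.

(-1.0714,0); λ=-10 ⇒ h* = (15/14)/10 = 0.1071.

Set f=λy, z=hλ:
  k1=λy_n ⇒ h·k1=z·y_n;  k2=λ(1+2/3z)y_n ⇒ h·k2=z(1+2/3z)y_n
  y_{n+1}/y_n = 1 − 2/5z + 7/5z(1+2/3z) = 1 + z + 14/15z²
  Hence R(z) = 1 + z + 14/15z².

Solve |R(x)|<1 on ℝ⁻.
x=-0.55: |R|=0.7323
R=1: x+14/15x²=0 ⇒ x=−15/14=-1.0714; min R=1−1/(4·14/15)=0.7321>−1
Confirm numerically:
  x=-1.038: |R|=0.96761 <1
  x=-0.797: |R|=0.79586 <1
  x=-0.788: |R|=0.79155 <1
  x=-0.485: |R|=0.73454 <1
  x=-1.370: |R|=1.38177 >1
  x=-1.138: |R|=1.07071 >1
Interval (-1.0714, 0).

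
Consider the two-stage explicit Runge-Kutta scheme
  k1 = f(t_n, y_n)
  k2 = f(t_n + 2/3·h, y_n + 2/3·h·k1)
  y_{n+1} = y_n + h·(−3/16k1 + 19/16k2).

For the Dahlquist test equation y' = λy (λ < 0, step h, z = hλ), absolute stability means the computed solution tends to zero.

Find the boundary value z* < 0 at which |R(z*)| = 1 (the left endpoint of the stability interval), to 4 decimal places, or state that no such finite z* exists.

With y'=λy (z=hλ):
  k1=λy_n ⇒ h·k1=z·y_n;  k2=λ(1+2/3z)y_n ⇒ h·k2=z(1+2/3z)y_n
  y_{n+1}/y_n = 1 − 3/16z + 19/16z(1+2/3z) = 1 + z + 19/24z²
  Hence R(z) = 1 + z + 19/24z².

Boundary: |R(x)|=1, x<0.
x=-1.1: |R|=0.8579
R=1: x+19/24x²=0 ⇒ x=−24/19=-1.2632; min R=1−1/(4·19/24)=0.6842>−1
Confirm numerically:
  x=-0.806: |R|=0.70830 <1
  x=-0.805: |R|=0.70802 <1
  x=-0.644: |R|=0.68433 <1
  x=-1.717: |R|=1.61690 >1
  x=-1.520: |R|=1.30907 >1
  x=-1.422: |R|=1.17882 >1
Interval (-1.2632, 0).

z* = -1.2632.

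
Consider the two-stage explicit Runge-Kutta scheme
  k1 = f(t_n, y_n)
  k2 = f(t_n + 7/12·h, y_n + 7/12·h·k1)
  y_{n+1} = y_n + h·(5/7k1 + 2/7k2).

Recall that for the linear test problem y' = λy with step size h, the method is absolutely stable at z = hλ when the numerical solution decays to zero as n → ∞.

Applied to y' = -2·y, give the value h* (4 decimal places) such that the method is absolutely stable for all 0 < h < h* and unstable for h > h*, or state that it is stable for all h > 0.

On y'=λy, z=hλ:
  k1=λy_n ⇒ h·k1=z·y_n;  k2=λ(1+7/12z)y_n ⇒ h·k2=z(1+7/12z)y_n
  y_{n+1}/y_n = 1 + 5/7z + 2/7z(1+7/12z) = 1 + z + 1/6z²
  Hence R(z) = 1 + z + 1/6z².

Find x<0 with |R(x)|<1.
x=-0.62: |R|=0.4441
R=1: x+1/6x²=0 ⇒ x=−6=-6.0000; min R=1−1/(4·1/6)=-0.5000>−1
Confirm numerically:
  x=-5.525: |R|=0.56260 <1
  x=-4.934: |R|=0.12339 <1
  x=-3.104: |R|=0.49820 <1
  x=-2.629: |R|=0.47706 <1
  x=-6.298: |R|=1.31280 >1
  x=-6.143: |R|=1.14641 >1
So |R|<1 on (-6.0000, 0).

(-6.0000,0); λ=-2 ⇒ h* = (6)/2 = 3.0000.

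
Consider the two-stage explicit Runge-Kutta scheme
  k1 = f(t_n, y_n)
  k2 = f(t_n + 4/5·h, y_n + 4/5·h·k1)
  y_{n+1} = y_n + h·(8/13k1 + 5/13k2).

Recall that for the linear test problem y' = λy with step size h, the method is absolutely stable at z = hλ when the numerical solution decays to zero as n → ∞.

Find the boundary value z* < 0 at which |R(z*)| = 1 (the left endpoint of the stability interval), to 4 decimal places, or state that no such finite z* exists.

Set f=λy, z=hλ:
  k1=λy_n ⇒ h·k1=z·y_n;  k2=λ(1+4/5z)y_n ⇒ h·k2=z(1+4/5z)y_n
  y_{n+1}/y_n = 1 + 8/13z + 5/13z(1+4/5z) = 1 + z + 4/13z²
  so R(z) = 1 + z + 4/13z².

Solve |R(x)|<1 on ℝ⁻.
x=-0.89: |R|=0.3537
R=1: x+4/13x²=0 ⇒ x=−13/4=-3.2500; min R=1−1/(4·4/13)=0.1875>−1
Confirm numerically:
  x=-3.116: |R|=0.87152 <1
  x=-1.623: |R|=0.18750 <1
  x=-1.556: |R|=0.18896 <1
  x=-3.528: |R|=1.30178 >1
  x=-3.359: |R|=1.11266 >1
So |R|<1 on (-3.2500, 0).

left endpoint -3.2500.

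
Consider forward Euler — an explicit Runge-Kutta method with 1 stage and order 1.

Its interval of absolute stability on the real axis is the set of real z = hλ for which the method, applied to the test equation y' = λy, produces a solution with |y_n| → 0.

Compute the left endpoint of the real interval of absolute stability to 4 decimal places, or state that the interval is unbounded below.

Test eqn y'=λy, z=hλ:
  order 1, 1-stage ⇒ R(z)=1+z
  (e.g. R(-0.44)=0.56000, |R|=0.56000)

Find x<0 with |R(x)|<1.
x=-0.44: |R|=0.5600
|R(-2.29)|=1.2900 |R(-2.14)|=1.1400 |R(-0.51)|=0.4900
Bisect:
  x_lo=-2.3900 |R|=1.3900  x_hi=-0.1320 |R|=0.8680
  mid=-1.26101 |R|=0.26101 →hi
  mid=-1.82550 |R|=0.82550 →hi
  mid=-2.10774 |R|=1.10774 →lo
  mid=-1.96662 |R|=0.96662 →hi
  mid=-2.03718 |R|=1.03718 →lo
  mid=-2.00190 |R|=1.00190 →lo
  mid=-1.98426 |R|=0.98426 →hi
  ...
  [-2.00011,-1.99997] ⇒ x*=-2.0000
Interval (-2.0000, 0).

z* = -2.0000.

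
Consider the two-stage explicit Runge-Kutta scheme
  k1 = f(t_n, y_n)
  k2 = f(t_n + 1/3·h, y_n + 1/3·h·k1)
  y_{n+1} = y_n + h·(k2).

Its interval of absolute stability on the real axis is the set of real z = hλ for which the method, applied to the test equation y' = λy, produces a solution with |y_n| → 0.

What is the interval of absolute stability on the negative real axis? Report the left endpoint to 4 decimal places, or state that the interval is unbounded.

Set f=λy, z=hλ:
  k1=λy_n ⇒ h·k1=z·y_n;  k2=λ(1+1/3z)y_n ⇒ h·k2=z(1+1/3z)y_n
  y_{n+1}/y_n = 1 + z(1+1/3z) = 1 + z + 1/3z²
  Hence R(z) = 1 + z + 1/3z².

Boundary: |R(x)|=1, x<0.
x=-0.46: |R|=0.6105
R=1: x+1/3x²=0 ⇒ x=−3=-3.0000; min R=1−1/(4·1/3)=0.2500>−1
Confirm numerically:
  x=-2.845: |R|=0.85301 <1
  x=-2.079: |R|=0.36175 <1
  x=-1.909: |R|=0.30576 <1
  x=-1.401: |R|=0.25327 <1
  x=-3.577: |R|=1.68798 >1
  x=-3.284: |R|=1.31089 >1
  x=-3.076: |R|=1.07793 >1
Stable set (-3.0000, 0).

z∈(-3.0000,0).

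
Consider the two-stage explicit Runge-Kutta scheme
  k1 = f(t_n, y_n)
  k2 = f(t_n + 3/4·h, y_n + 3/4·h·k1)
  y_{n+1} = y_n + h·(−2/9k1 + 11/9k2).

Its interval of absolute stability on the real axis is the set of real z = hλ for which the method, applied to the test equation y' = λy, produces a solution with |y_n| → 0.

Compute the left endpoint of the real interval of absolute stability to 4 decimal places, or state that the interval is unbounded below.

left endpoint -1.0909.

Test eqn y'=λy, z=hλ:
  k1=λy_n ⇒ h·k1=z·y_n;  k2=λ(1+3/4z)y_n ⇒ h·k2=z(1+3/4z)y_n
  y_{n+1}/y_n = 1 − 2/9z + 11/9z(1+3/4z) = 1 + z + 11/12z²
  ⇒ R(z) = 1 + z + 11/12z².

Find x<0 with |R(x)|<1.
x=-1.55: |R|=1.6523
R=1: x+11/12x²=0 ⇒ x=−12/11=-1.0909; min R=1−1/(4·11/12)=0.7273>−1
Confirm numerically:
  x=-0.914: |R|=0.85178 <1
  x=-0.580: |R|=0.72837 <1
  x=-0.467: |R|=0.73291 <1
  x=-0.450: |R|=0.73562 <1
  x=-1.606: |R|=1.75830 >1
  x=-1.158: |R|=1.07122 >1
Stable set (-1.0909, 0).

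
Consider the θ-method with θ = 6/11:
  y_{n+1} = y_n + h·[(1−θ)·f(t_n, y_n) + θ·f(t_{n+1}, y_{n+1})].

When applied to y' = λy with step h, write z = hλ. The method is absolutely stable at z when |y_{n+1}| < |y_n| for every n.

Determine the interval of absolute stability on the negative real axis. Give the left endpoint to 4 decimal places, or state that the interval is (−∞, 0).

Test eqn y'=λy, z=hλ:
  y_{n+1} = y_n + z·[5/11·y_n + 6/11·y_{n+1}] ⇒ (1 − 6/11z)y_{n+1} = (1 + 5/11z)y_n
  so R(z) = (1 + 5/11z)/(1 − 6/11z).

Find x<0 with |R(x)|<1.
x=-0.93: |R|=0.3830
x=-2: |R|=0.0435
x=-10: |R|=0.5493
x=-100: |R|=0.8003
θ=6/11≥1/2 ⇒ |1+5/11x|<|1−6/11x| ∀x<0 ⇒ unbounded interval.

interval (−∞, 0).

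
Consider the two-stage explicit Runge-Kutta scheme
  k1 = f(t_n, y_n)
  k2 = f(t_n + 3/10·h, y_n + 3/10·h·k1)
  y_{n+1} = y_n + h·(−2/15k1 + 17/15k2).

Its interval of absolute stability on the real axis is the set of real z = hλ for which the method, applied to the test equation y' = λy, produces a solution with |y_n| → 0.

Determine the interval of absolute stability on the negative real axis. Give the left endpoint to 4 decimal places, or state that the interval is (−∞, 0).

Test eqn y'=λy, z=hλ:
  k1=λy_n ⇒ h·k1=z·y_n;  k2=λ(1+3/10z)y_n ⇒ h·k2=z(1+3/10z)y_n
  y_{n+1}/y_n = 1 − 2/15z + 17/15z(1+3/10z) = 1 + z + 17/50z²
  so R(z) = 1 + z + 17/50z².

Solve |R(x)|<1 on ℝ⁻.
x=-1.53: |R|=0.2659
R=1: x+17/50x²=0 ⇒ x=−50/17=-2.9412; min R=1−1/(4·17/50)=0.2647>−1
Confirm numerically:
  x=-2.751: |R|=0.82212 <1
  x=-2.123: |R|=0.40942 <1
  x=-1.535: |R|=0.26612 <1
  x=-3.527: |R|=1.70251 >1
  x=-3.121: |R|=1.19082 >1
  x=-3.073: |R|=1.13773 >1
So |R|<1 on (-2.9412, 0).

z∈(-2.9412,0).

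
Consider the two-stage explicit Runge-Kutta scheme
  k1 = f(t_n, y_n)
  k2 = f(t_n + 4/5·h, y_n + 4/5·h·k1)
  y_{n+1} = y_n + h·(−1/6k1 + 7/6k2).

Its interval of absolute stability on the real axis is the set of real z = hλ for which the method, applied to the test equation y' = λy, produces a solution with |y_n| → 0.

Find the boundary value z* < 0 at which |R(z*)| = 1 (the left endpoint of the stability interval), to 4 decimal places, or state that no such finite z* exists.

z* = -1.0714.

With y'=λy (z=hλ):
  k1=λy_n ⇒ h·k1=z·y_n;  k2=λ(1+4/5z)y_n ⇒ h·k2=z(1+4/5z)y_n
  y_{n+1}/y_n = 1 − 1/6z + 7/6z(1+4/5z) = 1 + z + 14/15z²
  R(z) = 1 + z + 14/15z².

Solve |R(x)|<1 on ℝ⁻.
x=-0.62: |R|=0.7388
R=1: x+14/15x²=0 ⇒ x=−15/14=-1.0714; min R=1−1/(4·14/15)=0.7321>−1
Confirm numerically:
  x=-1.035: |R|=0.96481 <1
  x=-0.920: |R|=0.86997 <1
  x=-0.555: |R|=0.73249 <1
  x=-1.639: |R|=1.86823 >1
  x=-1.533: |R|=1.66042 >1
  x=-1.367: |R|=1.37711 >1
So |R|<1 on (-1.0714, 0).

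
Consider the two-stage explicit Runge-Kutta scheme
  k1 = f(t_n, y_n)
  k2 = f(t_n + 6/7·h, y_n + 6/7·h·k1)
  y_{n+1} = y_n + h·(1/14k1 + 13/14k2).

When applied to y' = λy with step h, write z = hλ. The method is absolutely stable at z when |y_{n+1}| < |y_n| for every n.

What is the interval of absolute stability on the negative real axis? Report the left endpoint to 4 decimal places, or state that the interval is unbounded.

Test eqn y'=λy, z=hλ:
  k1=λy_n ⇒ h·k1=z·y_n;  k2=λ(1+6/7z)y_n ⇒ h·k2=z(1+6/7z)y_n
  y_{n+1}/y_n = 1 + 1/14z + 13/14z(1+6/7z) = 1 + z + 39/49z²
  ⇒ R(z) = 1 + z + 39/49z².

Boundary: |R(x)|=1, x<0.
x=-1.46: |R|=1.2366
R=1: x+39/49x²=0 ⇒ x=−49/39=-1.2564; min R=1−1/(4·39/49)=0.6859>−1
Confirm numerically:
  x=-1.196: |R|=0.94249 <1
  x=-0.959: |R|=0.77299 <1
  x=-0.817: |R|=0.71427 <1
  x=-0.751: |R|=0.69790 <1
  x=-1.733: |R|=1.65737 >1
  x=-1.670: |R|=1.54974 >1
  x=-1.663: |R|=1.53817 >1
Interval (-1.2564, 0).

(-1.2564, 0).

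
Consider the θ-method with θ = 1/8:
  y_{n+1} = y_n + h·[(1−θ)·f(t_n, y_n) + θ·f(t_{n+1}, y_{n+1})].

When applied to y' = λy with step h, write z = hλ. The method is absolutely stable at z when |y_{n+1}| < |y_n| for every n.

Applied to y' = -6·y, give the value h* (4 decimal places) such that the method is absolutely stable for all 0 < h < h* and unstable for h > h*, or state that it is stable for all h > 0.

With y'=λy (z=hλ):
  y_{n+1} = y_n + z·[7/8·y_n + 1/8·y_{n+1}] ⇒ (1 − 1/8z)y_{n+1} = (1 + 7/8z)y_n
  ⇒ R(z) = (1 + 7/8z)/(1 − 1/8z).

Boundary: |R(x)|=1, x<0.
x=-1.07: |R|=0.0562
R=−1: 1+7/8x = −1+1/8x ⇒ -3/4x=2 ⇒ x=2/(-3/4)=-2.6667
Confirm numerically:
  x=-1.795: |R|=0.46605 <1
  x=-1.453: |R|=0.22966 <1
  x=-1.388: |R|=0.18279 <1
  x=-3.149: |R|=1.25957 >1
  x=-2.956: |R|=1.15845 >1
Stable set (-2.6667, 0).

(-2.6667,0); λ=-6 ⇒ h* = (8/3)/6 = 0.4444.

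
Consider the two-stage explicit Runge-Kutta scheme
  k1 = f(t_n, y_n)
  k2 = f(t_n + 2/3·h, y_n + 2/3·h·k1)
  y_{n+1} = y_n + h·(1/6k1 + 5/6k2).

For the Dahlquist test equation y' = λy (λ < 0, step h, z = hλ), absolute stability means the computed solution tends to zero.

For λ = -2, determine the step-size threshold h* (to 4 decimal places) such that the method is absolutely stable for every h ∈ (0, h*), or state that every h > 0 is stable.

(-1.8000,0); λ=-2 ⇒ h* = (9/5)/2 = 0.9000.

Test eqn y'=λy, z=hλ:
  k1=λy_n ⇒ h·k1=z·y_n;  k2=λ(1+2/3z)y_n ⇒ h·k2=z(1+2/3z)y_n
  y_{n+1}/y_n = 1 + 1/6z + 5/6z(1+2/3z) = 1 + z + 5/9z²
  Hence R(z) = 1 + z + 5/9z².

Need |R(x)|<1, x<0.
x=-0.96: |R|=0.5520
R=1: x+5/9x²=0 ⇒ x=−9/5=-1.8000; min R=1−1/(4·5/9)=0.5500>−1
Confirm numerically:
  x=-1.773: |R|=0.97340 <1
  x=-1.587: |R|=0.81221 <1
  x=-0.896: |R|=0.55001 <1
  x=-2.224: |R|=1.52388 >1
  x=-2.069: |R|=1.30920 >1
  x=-1.892: |R|=1.09670 >1
So |R|<1 on (-1.8000, 0).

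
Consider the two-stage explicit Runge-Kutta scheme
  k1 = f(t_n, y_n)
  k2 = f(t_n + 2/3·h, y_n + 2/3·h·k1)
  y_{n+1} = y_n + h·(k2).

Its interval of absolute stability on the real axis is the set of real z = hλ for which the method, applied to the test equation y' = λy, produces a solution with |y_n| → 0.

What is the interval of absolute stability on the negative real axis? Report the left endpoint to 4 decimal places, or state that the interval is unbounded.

On y'=λy, z=hλ:
  k1=λy_n ⇒ h·k1=z·y_n;  k2=λ(1+2/3z)y_n ⇒ h·k2=z(1+2/3z)y_n
  y_{n+1}/y_n = 1 + z(1+2/3z) = 1 + z + 2/3z²
  R(z) = 1 + z + 2/3z².

Find x<0 with |R(x)|<1.
x=-0.72: |R|=0.6256
R=1: x+2/3x²=0 ⇒ x=−3/2=-1.5000; min R=1−1/(4·2/3)=0.6250>−1
Confirm numerically:
  x=-1.377: |R|=0.88709 <1
  x=-1.185: |R|=0.75115 <1
  x=-0.886: |R|=0.63733 <1
  x=-0.719: |R|=0.62564 <1
  x=-2.052: |R|=1.75514 >1
  x=-1.954: |R|=1.59141 >1
  x=-1.819: |R|=1.38684 >1
So |R|<1 on (-1.5000, 0).

z∈(-1.5000,0).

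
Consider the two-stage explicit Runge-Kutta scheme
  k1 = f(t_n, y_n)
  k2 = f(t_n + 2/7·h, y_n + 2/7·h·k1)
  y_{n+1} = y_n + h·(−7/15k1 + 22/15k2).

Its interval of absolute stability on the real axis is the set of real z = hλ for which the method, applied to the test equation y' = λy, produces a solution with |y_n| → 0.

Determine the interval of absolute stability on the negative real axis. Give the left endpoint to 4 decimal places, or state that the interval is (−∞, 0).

Set f=λy, z=hλ:
  k1=λy_n ⇒ h·k1=z·y_n;  k2=λ(1+2/7z)y_n ⇒ h·k2=z(1+2/7z)y_n
  y_{n+1}/y_n = 1 − 7/15z + 22/15z(1+2/7z) = 1 + z + 44/105z²
  Hence R(z) = 1 + z + 44/105z².

Boundary: |R(x)|=1, x<0.
x=-0.85: |R|=0.4528
R=1: x+44/105x²=0 ⇒ x=−105/44=-2.3864; min R=1−1/(4·44/105)=0.4034>−1
Confirm numerically:
  x=-2.363: |R|=0.97687 <1
  x=-1.609: |R|=0.47586 <1
  x=-1.436: |R|=0.42812 <1
  x=-1.172: |R|=0.40360 <1
  x=-2.921: |R|=1.65442 >1
  x=-2.713: |R|=1.37135 >1
  x=-2.482: |R|=1.09947 >1
Stable set (-2.3864, 0).

(-2.3864, 0).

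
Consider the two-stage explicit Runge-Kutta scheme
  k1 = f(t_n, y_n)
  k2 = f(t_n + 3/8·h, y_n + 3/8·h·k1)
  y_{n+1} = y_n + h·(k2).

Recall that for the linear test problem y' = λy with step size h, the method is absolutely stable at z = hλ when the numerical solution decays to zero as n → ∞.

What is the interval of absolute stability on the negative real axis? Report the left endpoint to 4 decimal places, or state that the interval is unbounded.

z∈(-2.6667,0).

Test eqn y'=λy, z=hλ:
  k1=λy_n ⇒ h·k1=z·y_n;  k2=λ(1+3/8z)y_n ⇒ h·k2=z(1+3/8z)y_n
  y_{n+1}/y_n = 1 + z(1+3/8z) = 1 + z + 3/8z²
  Hence R(z) = 1 + z + 3/8z².

Find x<0 with |R(x)|<1.
x=-1.79: |R|=0.4115
R=1: x+3/8x²=0 ⇒ x=−8/3=-2.6667; min R=1−1/(4·3/8)=0.3333>−1
Confirm numerically:
  x=-2.200: |R|=0.61500 <1
  x=-2.160: |R|=0.58960 <1
  x=-1.591: |R|=0.35823 <1
  x=-1.158: |R|=0.34486 <1
  x=-3.254: |R|=1.71669 >1
  x=-2.879: |R|=1.22924 >1
  x=-2.770: |R|=1.10734 >1
So |R|<1 on (-2.6667, 0).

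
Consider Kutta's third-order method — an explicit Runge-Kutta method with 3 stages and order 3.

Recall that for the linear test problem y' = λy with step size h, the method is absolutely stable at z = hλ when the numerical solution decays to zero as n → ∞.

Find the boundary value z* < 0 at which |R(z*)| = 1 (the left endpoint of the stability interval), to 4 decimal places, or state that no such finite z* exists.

With y'=λy (z=hλ):
  order 3, 3-stage ⇒ R(z)=1+z+z^2/2+z^3/6
  (e.g. R(-1.58)=0.01081, |R|=0.01081)

Boundary: |R(x)|=1, x<0.
x=-1.58: |R|=0.0108
|R(-2.69)|=1.3161 |R(-2.04)|=0.3741 |R(-0.71)|=0.4824
Bisect:
  x_lo=-3.1280 |R|=2.3367  x_hi=-0.1733 |R|=0.8408
  mid=-1.65066 |R|=0.03791 →hi
  mid=-2.38932 |R|=0.80828 →hi
  mid=-2.75865 |R|=1.45254 →lo
  mid=-2.57399 |R|=1.10357 →lo
  mid=-2.48166 |R|=0.94961 →hi
  mid=-2.52782 |R|=1.02496 →lo
  mid=-2.50474 |R|=0.98688 →hi
  mid=-2.51628 |R|=1.00582 →lo
  ...
  [-2.51285,-2.51267] ⇒ x*=-2.5127
So |R|<1 on (-2.5127, 0).

left endpoint -2.5127.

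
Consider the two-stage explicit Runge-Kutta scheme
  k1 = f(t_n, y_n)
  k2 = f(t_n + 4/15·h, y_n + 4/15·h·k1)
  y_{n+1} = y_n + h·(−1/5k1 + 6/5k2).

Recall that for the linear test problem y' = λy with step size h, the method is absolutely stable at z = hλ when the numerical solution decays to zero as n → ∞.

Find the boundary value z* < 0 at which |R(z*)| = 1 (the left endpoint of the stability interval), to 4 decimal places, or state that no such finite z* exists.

left endpoint -3.1250.

Set f=λy, z=hλ:
  k1=λy_n ⇒ h·k1=z·y_n;  k2=λ(1+4/15z)y_n ⇒ h·k2=z(1+4/15z)y_n
  y_{n+1}/y_n = 1 − 1/5z + 6/5z(1+4/15z) = 1 + z + 8/25z²
  Hence R(z) = 1 + z + 8/25z².

Solve |R(x)|<1 on ℝ⁻.
x=-1.42: |R|=0.2252
R=1: x+8/25x²=0 ⇒ x=−25/8=-3.1250; min R=1−1/(4·8/25)=0.2188>−1
Confirm numerically:
  x=-2.733: |R|=0.65717 <1
  x=-1.881: |R|=0.25121 <1
  x=-1.598: |R|=0.21915 <1
  x=-1.352: |R|=0.23293 <1
  x=-3.610: |R|=1.56027 >1
  x=-3.405: |R|=1.30509 >1
Interval (-3.1250, 0).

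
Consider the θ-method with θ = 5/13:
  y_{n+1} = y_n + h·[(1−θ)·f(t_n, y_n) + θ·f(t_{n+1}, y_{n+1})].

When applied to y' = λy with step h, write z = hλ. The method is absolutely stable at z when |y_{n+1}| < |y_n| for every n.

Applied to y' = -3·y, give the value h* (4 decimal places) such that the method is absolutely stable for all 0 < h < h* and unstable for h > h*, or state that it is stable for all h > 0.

(-8.6667,0); λ=-3 ⇒ h* = (26/3)/3 = 2.8889.

With y'=λy (z=hλ):
  y_{n+1} = y_n + z·[8/13·y_n + 5/13·y_{n+1}] ⇒ (1 − 5/13z)y_{n+1} = (1 + 8/13z)y_n
  Hence R(z) = (1 + 8/13z)/(1 − 5/13z).

Solve |R(x)|<1 on ℝ⁻.
x=-0.49: |R|=0.5877
R=−1: 1+8/13x = −1+5/13x ⇒ -3/13x=2 ⇒ x=2/(-3/13)=-8.6667
Confirm numerically:
  x=-6.970: |R|=0.89363 <1
  x=-5.828: |R|=0.79791 <1
  x=-4.919: |R|=0.70094 <1
  x=-9.091: |R|=1.02178 >1
  x=-9.070: |R|=1.02074 >1
  x=-8.766: |R|=1.00524 >1
Interval (-8.6667, 0).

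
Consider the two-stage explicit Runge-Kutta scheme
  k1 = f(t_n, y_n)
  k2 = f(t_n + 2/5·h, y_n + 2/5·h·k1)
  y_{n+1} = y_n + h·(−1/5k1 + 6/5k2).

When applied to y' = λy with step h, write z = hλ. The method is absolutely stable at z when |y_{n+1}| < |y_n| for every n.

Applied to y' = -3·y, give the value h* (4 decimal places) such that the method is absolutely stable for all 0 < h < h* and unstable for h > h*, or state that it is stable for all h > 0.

Set f=λy, z=hλ:
  k1=λy_n ⇒ h·k1=z·y_n;  k2=λ(1+2/5z)y_n ⇒ h·k2=z(1+2/5z)y_n
  y_{n+1}/y_n = 1 − 1/5z + 6/5z(1+2/5z) = 1 + z + 12/25z²
  so R(z) = 1 + z + 12/25z².

Boundary: |R(x)|=1, x<0.
x=-0.92: |R|=0.4863
R=1: x+12/25x²=0 ⇒ x=−25/12=-2.0833; min R=1−1/(4·12/25)=0.4792>−1
Confirm numerically:
  x=-1.634: |R|=0.64758 <1
  x=-1.397: |R|=0.53977 <1
  x=-0.940: |R|=0.48413 <1
  x=-2.620: |R|=1.67491 >1
  x=-2.427: |R|=1.40036 >1
  x=-2.176: |R|=1.09679 >1
So |R|<1 on (-2.0833, 0).

(-2.0833,0); λ=-3 ⇒ h* = (25/12)/3 = 0.6944.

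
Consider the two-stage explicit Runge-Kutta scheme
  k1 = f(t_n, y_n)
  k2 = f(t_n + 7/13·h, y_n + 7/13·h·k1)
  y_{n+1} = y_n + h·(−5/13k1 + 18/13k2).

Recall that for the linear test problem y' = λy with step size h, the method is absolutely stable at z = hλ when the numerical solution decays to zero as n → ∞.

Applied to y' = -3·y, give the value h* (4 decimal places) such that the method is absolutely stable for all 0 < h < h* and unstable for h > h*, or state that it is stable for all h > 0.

(-1.3413,0); λ=-3 ⇒ h* = (169/126)/3 = 0.4471.

Set f=λy, z=hλ:
  k1=λy_n ⇒ h·k1=z·y_n;  k2=λ(1+7/13z)y_n ⇒ h·k2=z(1+7/13z)y_n
  y_{n+1}/y_n = 1 − 5/13z + 18/13z(1+7/13z) = 1 + z + 126/169z²
  Hence R(z) = 1 + z + 126/169z².

Boundary: |R(x)|=1, x<0.
x=-1.41: |R|=1.0723
R=1: x+126/169x²=0 ⇒ x=−169/126=-1.3413; min R=1−1/(4·126/169)=0.6647>−1
Confirm numerically:
  x=-1.230: |R|=0.89796 <1
  x=-1.212: |R|=0.88319 <1
  x=-1.014: |R|=0.75258 <1
  x=-1.782: |R|=1.58555 >1
  x=-1.554: |R|=1.24647 >1
Stable set (-1.3413, 0).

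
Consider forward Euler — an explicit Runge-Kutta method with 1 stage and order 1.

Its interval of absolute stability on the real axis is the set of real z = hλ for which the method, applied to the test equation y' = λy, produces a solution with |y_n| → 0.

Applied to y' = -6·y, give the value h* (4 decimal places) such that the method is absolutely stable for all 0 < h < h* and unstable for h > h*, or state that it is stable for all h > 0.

Set f=λy, z=hλ:
  order 1, 1-stage ⇒ R(z)=1+z
  (e.g. R(-1.65)=-0.65000, |R|=0.65000)

Solve |R(x)|<1 on ℝ⁻.
x=-1.65: |R|=0.6500
|R(-2.21)|=1.2100 |R(-0.64)|=0.3600 |R(-0.59)|=0.4100
Bisect:
  x_lo=-2.8901 |R|=1.8901  x_hi=-0.2498 |R|=0.7502
  mid=-1.56995 |R|=0.56995 →hi
  mid=-2.23004 |R|=1.23004 →lo
  mid=-1.89999 |R|=0.89999 →hi
  mid=-2.06501 |R|=1.06501 →lo
  mid=-1.98250 |R|=0.98250 →hi
  mid=-2.02376 |R|=1.02376 →lo
  mid=-2.00313 |R|=1.00313 →lo
  ...
  [-2.00007,-1.99991] ⇒ x*=-2.0000
Interval (-2.0000, 0).

(-2.0000,0); λ=-6 ⇒ h* = 0.3333.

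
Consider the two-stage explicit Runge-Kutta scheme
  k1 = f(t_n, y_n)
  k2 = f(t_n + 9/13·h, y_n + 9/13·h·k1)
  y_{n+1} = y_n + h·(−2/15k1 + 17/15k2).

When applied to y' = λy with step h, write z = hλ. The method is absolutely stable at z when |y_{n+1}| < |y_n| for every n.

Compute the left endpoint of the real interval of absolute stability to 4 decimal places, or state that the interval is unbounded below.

On y'=λy, z=hλ:
  k1=λy_n ⇒ h·k1=z·y_n;  k2=λ(1+9/13z)y_n ⇒ h·k2=z(1+9/13z)y_n
  y_{n+1}/y_n = 1 − 2/15z + 17/15z(1+9/13z) = 1 + z + 51/65z²
  ⇒ R(z) = 1 + z + 51/65z².

Find x<0 with |R(x)|<1.
x=-1.34: |R|=1.0689
R=1: x+51/65x²=0 ⇒ x=−65/51=-1.2745; min R=1−1/(4·51/65)=0.6814>−1
Confirm numerically:
  x=-0.981: |R|=0.77408 <1
  x=-0.659: |R|=0.68174 <1
  x=-0.545: |R|=0.68805 <1
  x=-1.477: |R|=1.23466 >1
  x=-1.329: |R|=1.05682 >1
Stable set (-1.2745, 0).

z* = -1.2745.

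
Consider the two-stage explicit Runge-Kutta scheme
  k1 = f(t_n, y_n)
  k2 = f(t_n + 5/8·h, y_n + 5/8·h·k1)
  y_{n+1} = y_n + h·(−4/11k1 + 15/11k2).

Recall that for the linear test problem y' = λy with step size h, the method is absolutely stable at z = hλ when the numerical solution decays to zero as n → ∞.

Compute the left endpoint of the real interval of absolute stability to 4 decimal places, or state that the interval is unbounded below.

With y'=λy (z=hλ):
  k1=λy_n ⇒ h·k1=z·y_n;  k2=λ(1+5/8z)y_n ⇒ h·k2=z(1+5/8z)y_n
  y_{n+1}/y_n = 1 − 4/11z + 15/11z(1+5/8z) = 1 + z + 75/88z²
  R(z) = 1 + z + 75/88z².

Solve |R(x)|<1 on ℝ⁻.
x=-0.38: |R|=0.7431
R=1: x+75/88x²=0 ⇒ x=−88/75=-1.1733; min R=1−1/(4·75/88)=0.7067>−1
Confirm numerically:
  x=-1.107: |R|=0.93742 <1
  x=-0.902: |R|=0.79141 <1
  x=-0.817: |R|=0.75188 <1
  x=-1.566: |R|=1.52408 >1
  x=-1.401: |R|=1.27184 >1
So |R|<1 on (-1.1733, 0).

z* = -1.1733.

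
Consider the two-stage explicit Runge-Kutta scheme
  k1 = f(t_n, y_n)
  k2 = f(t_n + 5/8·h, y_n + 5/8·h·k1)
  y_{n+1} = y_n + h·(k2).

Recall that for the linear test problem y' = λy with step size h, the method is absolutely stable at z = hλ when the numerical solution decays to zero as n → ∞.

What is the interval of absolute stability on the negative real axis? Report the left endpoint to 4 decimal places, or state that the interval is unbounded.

Set f=λy, z=hλ:
  k1=λy_n ⇒ h·k1=z·y_n;  k2=λ(1+5/8z)y_n ⇒ h·k2=z(1+5/8z)y_n
  y_{n+1}/y_n = 1 + z(1+5/8z) = 1 + z + 5/8z²
  R(z) = 1 + z + 5/8z².

Solve |R(x)|<1 on ℝ⁻.
x=-1.39: |R|=0.8176
R=1: x+5/8x²=0 ⇒ x=−8/5=-1.6000; min R=1−1/(4·5/8)=0.6000>−1
Confirm numerically:
  x=-1.543: |R|=0.94503 <1
  x=-1.409: |R|=0.83180 <1
  x=-1.265: |R|=0.73514 <1
  x=-2.007: |R|=1.51053 >1
  x=-1.829: |R|=1.26178 >1
Interval (-1.6000, 0).

z∈(-1.6000,0).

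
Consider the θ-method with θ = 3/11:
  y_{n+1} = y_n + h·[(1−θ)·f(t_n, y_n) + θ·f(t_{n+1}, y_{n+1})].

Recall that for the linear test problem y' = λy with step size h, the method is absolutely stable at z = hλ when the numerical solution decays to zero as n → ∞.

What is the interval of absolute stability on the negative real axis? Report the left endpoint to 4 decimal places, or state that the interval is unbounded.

Test eqn y'=λy, z=hλ:
  y_{n+1} = y_n + z·[8/11·y_n + 3/11·y_{n+1}] ⇒ (1 − 3/11z)y_{n+1} = (1 + 8/11z)y_n
  R(z) = (1 + 8/11z)/(1 − 3/11z).

Boundary: |R(x)|=1, x<0.
x=-0.46: |R|=0.5913
R=−1: 1+8/11x = −1+3/11x ⇒ -5/11x=2 ⇒ x=2/(-5/11)=-4.4000
Confirm numerically:
  x=-4.080: |R|=0.93115 <1
  x=-3.389: |R|=0.76118 <1
  x=-3.378: |R|=0.75821 <1
  x=-3.007: |R|=0.65212 <1
  x=-4.834: |R|=1.08509 >1
  x=-4.783: |R|=1.07555 >1
  x=-4.559: |R|=1.03222 >1
So |R|<1 on (-4.4000, 0).

(-4.4000, 0).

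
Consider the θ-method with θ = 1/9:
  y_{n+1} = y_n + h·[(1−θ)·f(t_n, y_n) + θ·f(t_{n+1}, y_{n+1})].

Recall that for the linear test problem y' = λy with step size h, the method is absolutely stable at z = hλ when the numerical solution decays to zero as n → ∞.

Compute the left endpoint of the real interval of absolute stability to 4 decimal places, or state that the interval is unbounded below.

left endpoint -2.5714.

On y'=λy, z=hλ:
  y_{n+1} = y_n + z·[8/9·y_n + 1/9·y_{n+1}] ⇒ (1 − 1/9z)y_{n+1} = (1 + 8/9z)y_n
  so R(z) = (1 + 8/9z)/(1 − 1/9z).

Need |R(x)|<1, x<0.
x=-0.31: |R|=0.7003
R=−1: 1+8/9x = −1+1/9x ⇒ -7/9x=2 ⇒ x=2/(-7/9)=-2.5714
Confirm numerically:
  x=-2.437: |R|=0.91772 <1
  x=-2.131: |R|=0.72303 <1
  x=-1.640: |R|=0.38722 <1
  x=-1.389: |R|=0.20329 <1
  x=-2.602: |R|=1.01845 >1
  x=-2.601: |R|=1.01784 >1
So |R|<1 on (-2.5714, 0).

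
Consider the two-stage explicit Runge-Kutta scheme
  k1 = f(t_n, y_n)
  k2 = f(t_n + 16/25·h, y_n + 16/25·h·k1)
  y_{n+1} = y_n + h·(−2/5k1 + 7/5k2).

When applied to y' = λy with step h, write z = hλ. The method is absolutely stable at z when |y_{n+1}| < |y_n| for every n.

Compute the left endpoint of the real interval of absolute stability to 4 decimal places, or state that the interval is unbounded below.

left endpoint -1.1161.

Set f=λy, z=hλ:
  k1=λy_n ⇒ h·k1=z·y_n;  k2=λ(1+16/25z)y_n ⇒ h·k2=z(1+16/25z)y_n
  y_{n+1}/y_n = 1 − 2/5z + 7/5z(1+16/25z) = 1 + z + 112/125z²
  Hence R(z) = 1 + z + 112/125z².

Solve |R(x)|<1 on ℝ⁻.
x=-0.95: |R|=0.8586
R=1: x+112/125x²=0 ⇒ x=−125/112=-1.1161; min R=1−1/(4·112/125)=0.7210>−1
Confirm numerically:
  x=-0.630: |R|=0.72562 <1
  x=-0.526: |R|=0.72190 <1
  x=-0.456: |R|=0.73031 <1
  x=-1.432: |R|=1.40536 >1
  x=-1.179: |R|=1.06648 >1
Stable set (-1.1161, 0).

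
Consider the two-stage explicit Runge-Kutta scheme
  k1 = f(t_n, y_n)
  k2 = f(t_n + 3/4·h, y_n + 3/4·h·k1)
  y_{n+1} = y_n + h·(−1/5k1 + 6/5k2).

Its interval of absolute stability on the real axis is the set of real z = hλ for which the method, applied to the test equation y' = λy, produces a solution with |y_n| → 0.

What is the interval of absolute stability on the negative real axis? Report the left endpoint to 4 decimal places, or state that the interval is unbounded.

Test eqn y'=λy, z=hλ:
  k1=λy_n ⇒ h·k1=z·y_n;  k2=λ(1+3/4z)y_n ⇒ h·k2=z(1+3/4z)y_n
  y_{n+1}/y_n = 1 − 1/5z + 6/5z(1+3/4z) = 1 + z + 9/10z²
  Hence R(z) = 1 + z + 9/10z².

Need |R(x)|<1, x<0.
x=-0.44: |R|=0.7342
R=1: x+9/10x²=0 ⇒ x=−10/9=-1.1111; min R=1−1/(4·9/10)=0.7222>−1
Confirm numerically:
  x=-0.967: |R|=0.87458 <1
  x=-0.655: |R|=0.73112 <1
  x=-0.592: |R|=0.72342 <1
  x=-1.635: |R|=1.77090 >1
  x=-1.616: |R|=1.73431 >1
  x=-1.226: |R|=1.12677 >1
So |R|<1 on (-1.1111, 0).

(-1.1111, 0).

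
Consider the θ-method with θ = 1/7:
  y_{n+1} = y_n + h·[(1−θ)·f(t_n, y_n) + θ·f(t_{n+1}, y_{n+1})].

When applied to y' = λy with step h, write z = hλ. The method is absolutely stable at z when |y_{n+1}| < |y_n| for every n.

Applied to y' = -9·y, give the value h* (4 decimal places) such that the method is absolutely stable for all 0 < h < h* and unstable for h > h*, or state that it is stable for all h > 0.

(-2.8000,0); λ=-9 ⇒ h* = (14/5)/9 = 0.3111.

Set f=λy, z=hλ:
  y_{n+1} = y_n + z·[6/7·y_n + 1/7·y_{n+1}] ⇒ (1 − 1/7z)y_{n+1} = (1 + 6/7z)y_n
  Hence R(z) = (1 + 6/7z)/(1 − 1/7z).

Boundary: |R(x)|=1, x<0.
x=-0.38: |R|=0.6396
R=−1: 1+6/7x = −1+1/7x ⇒ -5/7x=2 ⇒ x=2/(-5/7)=-2.8000
Confirm numerically:
  x=-2.455: |R|=0.81756 <1
  x=-2.446: |R|=0.81262 <1
  x=-1.577: |R|=0.28705 <1
  x=-1.274: |R|=0.07783 <1
  x=-3.379: |R|=1.27893 >1
  x=-3.047: |R|=1.12292 >1
  x=-2.978: |R|=1.08920 >1
So |R|<1 on (-2.8000, 0).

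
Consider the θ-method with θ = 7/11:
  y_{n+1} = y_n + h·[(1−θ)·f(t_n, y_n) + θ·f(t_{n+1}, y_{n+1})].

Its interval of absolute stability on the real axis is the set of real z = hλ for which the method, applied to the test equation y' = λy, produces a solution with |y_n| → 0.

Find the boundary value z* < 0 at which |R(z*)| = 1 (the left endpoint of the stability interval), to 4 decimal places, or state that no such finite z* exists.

interval (−∞, 0).

With y'=λy (z=hλ):
  y_{n+1} = y_n + z·[4/11·y_n + 7/11·y_{n+1}] ⇒ (1 − 7/11z)y_{n+1} = (1 + 4/11z)y_n
  ⇒ R(z) = (1 + 4/11z)/(1 − 7/11z).

Need |R(x)|<1, x<0.
x=-0.83: |R|=0.4569
x=-2: |R|=0.1200
x=-10: |R|=0.3580
x=-100: |R|=0.5471
θ=7/11≥1/2 ⇒ |1+4/11x|<|1−7/11x| ∀x<0 ⇒ unbounded interval.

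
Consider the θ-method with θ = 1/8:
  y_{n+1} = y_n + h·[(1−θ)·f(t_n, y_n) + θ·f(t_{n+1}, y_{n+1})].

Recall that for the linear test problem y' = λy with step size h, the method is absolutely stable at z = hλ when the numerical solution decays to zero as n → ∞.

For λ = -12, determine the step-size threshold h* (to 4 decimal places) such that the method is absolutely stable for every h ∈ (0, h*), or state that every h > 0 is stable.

With y'=λy (z=hλ):
  y_{n+1} = y_n + z·[7/8·y_n + 1/8·y_{n+1}] ⇒ (1 − 1/8z)y_{n+1} = (1 + 7/8z)y_n
  R(z) = (1 + 7/8z)/(1 − 1/8z).

Need |R(x)|<1, x<0.
x=-1.3: |R|=0.1183
R=−1: 1+7/8x = −1+1/8x ⇒ -3/4x=2 ⇒ x=2/(-3/4)=-2.6667
Confirm numerically:
  x=-2.520: |R|=0.91635 <1
  x=-2.401: |R|=0.84675 <1
  x=-2.224: |R|=0.74022 <1
  x=-2.214: |R|=0.73409 <1
  x=-3.016: |R|=1.19027 >1
  x=-2.741: |R|=1.04152 >1
  x=-2.699: |R|=1.01813 >1
Stable set (-2.6667, 0).

(-2.6667,0); λ=-12 ⇒ h* = (8/3)/12 = 0.2222.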